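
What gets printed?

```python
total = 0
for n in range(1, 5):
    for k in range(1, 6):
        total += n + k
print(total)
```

n=1,k=1: total = 0+2 = 2
n=1,k=2: total = 2+3 = 5
n=1,k=3: total = 5+4 = 9
n=1,k=4: total = 9+5 = 14
n=1,k=5: total = 14+6 = 20
n=2,k=1: total = 20+3 = 23
n=2,k=2: total = 23+4 = 27
n=2,k=3: total = 27+5 = 32
n=2,k=4: total = 32+6 = 38
n=2,k=5: total = 38+7 = 45
n=3,k=1: total = 45+4 = 49
n=3,k=2: total = 49+5 = 54
n=3,k=3: total = 54+6 = 60
n=3,k=4: total = 60+7 = 67
n=3,k=5: total = 67+8 = 75
n=4,k=1: total = 75+5 = 80
n=4,k=2: total = 80+6 = 86
n=4,k=3: total = 86+7 = 93
n=4,k=4: total = 93+8 = 101
n=4,k=5: total = 101+9 = 110

110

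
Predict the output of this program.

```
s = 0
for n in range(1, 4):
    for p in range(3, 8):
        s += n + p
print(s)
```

105

n=1,p=3: s = 0+4 = 4
n=1,p=4: s = 4+5 = 9
n=1,p=5: s = 9+6 = 15
n=1,p=6: s = 15+7 = 22
n=1,p=7: s = 22+8 = 30
n=2,p=3: s = 30+5 = 35
n=2,p=4: s = 35+6 = 41
n=2,p=5: s = 41+7 = 48
n=2,p=6: s = 48+8 = 56
n=2,p=7: s = 56+9 = 65
n=3,p=3: s = 65+6 = 71
n=3,p=4: s = 71+7 = 78
n=3,p=5: s = 78+8 = 86
n=3,p=6: s = 86+9 = 95
n=3,p=7: s = 95+10 = 105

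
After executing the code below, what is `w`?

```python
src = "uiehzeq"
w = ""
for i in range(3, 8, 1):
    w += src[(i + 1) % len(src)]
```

i=3: add src[4]='z' → 'z'
i=4: add src[5]='e' → 'ze'
i=5: add src[6]='q' → 'zeq'
i=6: add src[0]='u' → 'zequ'
i=7: add src[1]='i' → 'zequi'

'zequi'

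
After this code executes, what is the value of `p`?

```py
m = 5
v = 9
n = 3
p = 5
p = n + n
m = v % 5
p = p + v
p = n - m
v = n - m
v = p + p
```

p = 3+3 = 6
m = 9%5 = 4
p = 6+9 = 15
p = 3-4 = -1
v = 3-4 = -1
v = (-1)+(-1) = -2

-1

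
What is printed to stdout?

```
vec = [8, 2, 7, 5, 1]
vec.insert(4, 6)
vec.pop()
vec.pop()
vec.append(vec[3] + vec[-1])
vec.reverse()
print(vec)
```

[10, 5, 7, 2, 8]

insert 6 at 4 → [8, 2, 7, 5, 6, 1]
pop() removes 1 → [8, 2, 7, 5, 6]
pop() removes 6 → [8, 2, 7, 5]
append vec[3]+vec[-1] = 5+5 = 10 → [8, 2, 7, 5, 10]
reverse → [10, 5, 7, 2, 8]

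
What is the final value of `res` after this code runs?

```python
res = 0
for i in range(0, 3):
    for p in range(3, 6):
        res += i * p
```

i=0,p=3: res = 0+0 = 0
i=0,p=4: res = 0+0 = 0
i=0,p=5: res = 0+0 = 0
i=1,p=3: res = 0+3 = 3
i=1,p=4: res = 3+4 = 7
i=1,p=5: res = 7+5 = 12
i=2,p=3: res = 12+6 = 18
i=2,p=4: res = 18+8 = 26
i=2,p=5: res = 26+10 = 36

36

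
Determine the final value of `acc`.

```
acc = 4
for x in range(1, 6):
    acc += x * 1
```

19

x=1: acc = 4+1*1 = 5
x=2: acc = 5+2*1 = 7
x=3: acc = 7+3*1 = 10
x=4: acc = 10+4*1 = 14
x=5: acc = 14+5*1 = 19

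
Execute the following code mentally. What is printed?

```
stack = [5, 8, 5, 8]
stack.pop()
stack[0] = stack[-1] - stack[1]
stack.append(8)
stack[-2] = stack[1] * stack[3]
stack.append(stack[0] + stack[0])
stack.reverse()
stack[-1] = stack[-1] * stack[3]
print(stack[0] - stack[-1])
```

18

pop() removes 8 → [5, 8, 5]
stack[0] = stack[-1]-stack[1] = 5-8 = -3 → [-3, 8, 5]
append 8 → [-3, 8, 5, 8]
stack[-2] = stack[1]*stack[3] = 8*8 = 64 → [-3, 8, 64, 8]
append stack[0]+stack[0] = (-3)+(-3) = -6 → [-3, 8, 64, 8, -6]
reverse → [-6, 8, 64, 8, -3]
stack[-1] = stack[-1]*stack[3] = (-3)*8 = -24 → [-6, 8, 64, 8, -24]
stack[0]-stack[-1] = (-6)-(-24) = 18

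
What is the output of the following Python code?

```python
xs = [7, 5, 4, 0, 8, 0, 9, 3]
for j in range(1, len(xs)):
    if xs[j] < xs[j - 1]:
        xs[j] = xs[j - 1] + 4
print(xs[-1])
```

j=1: 5<7, xs[1] = 7+4 = 11 → [7, 11, 4, 0, 8, 0, 9, 3]
j=2: 4<11, xs[2] = 11+4 = 15 → [7, 11, 15, 0, 8, 0, 9, 3]
j=3: 0<15, xs[3] = 15+4 = 19 → [7, 11, 15, 19, 8, 0, 9, 3]
j=4: 8<19, xs[4] = 19+4 = 23 → [7, 11, 15, 19, 23, 0, 9, 3]
j=5: 0<23, xs[5] = 23+4 = 27 → [7, 11, 15, 19, 23, 27, 9, 3]
j=6: 9<27, xs[6] = 27+4 = 31 → [7, 11, 15, 19, 23, 27, 31, 3]
j=7: 3<31, xs[7] = 31+4 = 35 → [7, 11, 15, 19, 23, 27, 31, 35]

35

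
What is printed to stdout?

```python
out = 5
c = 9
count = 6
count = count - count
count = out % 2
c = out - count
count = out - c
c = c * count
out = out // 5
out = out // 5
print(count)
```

count = 6-6 = 0
count = 5%2 = 1
c = 5-1 = 4
count = 5-4 = 1
c = 4*1 = 4
out = 5//5 = 1
out = 1//5 = 0

1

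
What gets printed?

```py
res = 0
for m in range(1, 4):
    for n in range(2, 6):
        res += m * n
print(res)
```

84

m=1,n=2: res = 0+2 = 2
m=1,n=3: res = 2+3 = 5
m=1,n=4: res = 5+4 = 9
m=1,n=5: res = 9+5 = 14
m=2,n=2: res = 14+4 = 18
m=2,n=3: res = 18+6 = 24
m=2,n=4: res = 24+8 = 32
m=2,n=5: res = 32+10 = 42
m=3,n=2: res = 42+6 = 48
m=3,n=3: res = 48+9 = 57
m=3,n=4: res = 57+12 = 69
m=3,n=5: res = 69+15 = 84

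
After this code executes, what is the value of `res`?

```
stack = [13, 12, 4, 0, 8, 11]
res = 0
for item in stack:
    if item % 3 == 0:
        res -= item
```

item=13: not %3==0
item=12: %3==0, res = 0-12 = -12
item=4: not %3==0
item=0: %3==0, res = (-12)-0 = -12
item=8: not %3==0
item=11: not %3==0

-12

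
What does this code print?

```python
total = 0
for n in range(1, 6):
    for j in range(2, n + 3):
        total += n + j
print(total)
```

145

n=1,j=2: total = 0+3 = 3
n=1,j=3: total = 3+4 = 7
n=2,j=2: total = 7+4 = 11
n=2,j=3: total = 11+5 = 16
n=2,j=4: total = 16+6 = 22
n=3,j=2: total = 22+5 = 27
n=3,j=3: total = 27+6 = 33
n=3,j=4: total = 33+7 = 40
n=3,j=5: total = 40+8 = 48
n=4,j=2: total = 48+6 = 54
n=4,j=3: total = 54+7 = 61
n=4,j=4: total = 61+8 = 69
n=4,j=5: total = 69+9 = 78
n=4,j=6: total = 78+10 = 88
n=5,j=2: total = 88+7 = 95
n=5,j=3: total = 95+8 = 103
n=5,j=4: total = 103+9 = 112
n=5,j=5: total = 112+10 = 122
n=5,j=6: total = 122+11 = 133
n=5,j=7: total = 133+12 = 145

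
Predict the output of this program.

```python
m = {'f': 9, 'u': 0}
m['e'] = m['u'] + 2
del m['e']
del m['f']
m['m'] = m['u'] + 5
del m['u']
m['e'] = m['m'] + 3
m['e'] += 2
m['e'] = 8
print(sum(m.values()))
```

m['e'] = m['u']+2 = 2 → {'f': 9, 'u': 0, 'e': 2}
del 'e' → {'f': 9, 'u': 0}
del 'f' → {'u': 0}
m['m'] = m['u']+5 = 5 → {'u': 0, 'm': 5}
del 'u' → {'m': 5}
m['e'] = m['m']+3 = 8 → {'m': 5, 'e': 8}
m['e'] = 8+2 = 10 → {'m': 5, 'e': 10}
m['e'] = 8 → {'m': 5, 'e': 8}
sum of values = 13

13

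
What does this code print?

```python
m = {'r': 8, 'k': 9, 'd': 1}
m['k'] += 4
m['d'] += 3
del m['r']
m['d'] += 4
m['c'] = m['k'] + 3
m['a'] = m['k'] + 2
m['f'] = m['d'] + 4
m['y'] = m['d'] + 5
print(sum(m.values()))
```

m['k'] = 9+4 = 13 → {'r': 8, 'k': 13, 'd': 1}
m['d'] = 1+3 = 4 → {'r': 8, 'k': 13, 'd': 4}
del 'r' → {'k': 13, 'd': 4}
m['d'] = 4+4 = 8 → {'k': 13, 'd': 8}
m['c'] = m['k']+3 = 16 → {'k': 13, 'd': 8, 'c': 16}
m['a'] = m['k']+2 = 15 → {'k': 13, 'd': 8, 'c': 16, 'a': 15}
m['f'] = m['d']+4 = 12 → {'k': 13, 'd': 8, 'c': 16, 'a': 15, 'f': 12}
m['y'] = m['d']+5 = 13 → {'k': 13, 'd': 8, 'c': 16, 'a': 15, 'f': 12, 'y': 13}
sum of values = 77

77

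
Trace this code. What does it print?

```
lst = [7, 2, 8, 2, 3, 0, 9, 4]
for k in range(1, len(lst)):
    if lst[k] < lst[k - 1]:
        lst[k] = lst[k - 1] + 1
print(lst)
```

[7, 8, 8, 9, 10, 11, 12, 13]

k=1: 2<7, lst[1] = 7+1 = 8 → [7, 8, 8, 2, 3, 0, 9, 4]
k=2: 8>=8, unchanged → [7, 8, 8, 2, 3, 0, 9, 4]
k=3: 2<8, lst[3] = 8+1 = 9 → [7, 8, 8, 9, 3, 0, 9, 4]
k=4: 3<9, lst[4] = 9+1 = 10 → [7, 8, 8, 9, 10, 0, 9, 4]
k=5: 0<10, lst[5] = 10+1 = 11 → [7, 8, 8, 9, 10, 11, 9, 4]
k=6: 9<11, lst[6] = 11+1 = 12 → [7, 8, 8, 9, 10, 11, 12, 4]
k=7: 4<12, lst[7] = 12+1 = 13 → [7, 8, 8, 9, 10, 11, 12, 13]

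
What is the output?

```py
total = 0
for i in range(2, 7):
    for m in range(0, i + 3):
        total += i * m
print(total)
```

505

i=2,m=0: total = 0+0 = 0
i=2,m=1: total = 0+2 = 2
i=2,m=2: total = 2+4 = 6
i=2,m=3: total = 6+6 = 12
i=2,m=4: total = 12+8 = 20
i=3,m=0: total = 20+0 = 20
i=3,m=1: total = 20+3 = 23
i=3,m=2: total = 23+6 = 29
i=3,m=3: total = 29+9 = 38
i=3,m=4: total = 38+12 = 50
i=3,m=5: total = 50+15 = 65
i=4,m=0: total = 65+0 = 65
i=4,m=1: total = 65+4 = 69
i=4,m=2: total = 69+8 = 77
i=4,m=3: total = 77+12 = 89
i=4,m=4: total = 89+16 = 105
i=4,m=5: total = 105+20 = 125
i=4,m=6: total = 125+24 = 149
i=5,m=0: total = 149+0 = 149
i=5,m=1: total = 149+5 = 154
i=5,m=2: total = 154+10 = 164
i=5,m=3: total = 164+15 = 179
i=5,m=4: total = 179+20 = 199
i=5,m=5: total = 199+25 = 224
i=5,m=6: total = 224+30 = 254
i=5,m=7: total = 254+35 = 289
i=6,m=0: total = 289+0 = 289
i=6,m=1: total = 289+6 = 295
i=6,m=2: total = 295+12 = 307
i=6,m=3: total = 307+18 = 325
i=6,m=4: total = 325+24 = 349
i=6,m=5: total = 349+30 = 379
i=6,m=6: total = 379+36 = 415
i=6,m=7: total = 415+42 = 457
i=6,m=8: total = 457+48 = 505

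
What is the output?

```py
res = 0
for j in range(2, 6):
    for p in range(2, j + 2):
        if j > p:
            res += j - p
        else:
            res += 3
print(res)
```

j=2,p=2: not 2>2, res = 0+3 = 3
j=2,p=3: not 2>3, res = 3+3 = 6
j=3,p=2: 3>2, res = 6+1 = 7
j=3,p=3: not 3>3, res = 7+3 = 10
j=3,p=4: not 3>4, res = 10+3 = 13
j=4,p=2: 4>2, res = 13+2 = 15
j=4,p=3: 4>3, res = 15+1 = 16
j=4,p=4: not 4>4, res = 16+3 = 19
j=4,p=5: not 4>5, res = 19+3 = 22
j=5,p=2: 5>2, res = 22+3 = 25
j=5,p=3: 5>3, res = 25+2 = 27
j=5,p=4: 5>4, res = 27+1 = 28
j=5,p=5: not 5>5, res = 28+3 = 31
j=5,p=6: not 5>6, res = 31+3 = 34

34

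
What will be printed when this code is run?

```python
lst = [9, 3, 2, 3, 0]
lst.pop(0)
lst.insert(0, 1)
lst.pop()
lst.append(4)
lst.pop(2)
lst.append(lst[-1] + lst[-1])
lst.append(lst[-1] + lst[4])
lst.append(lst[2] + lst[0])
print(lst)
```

pop(0) removes 9 → [3, 2, 3, 0]
insert 1 at 0 → [1, 3, 2, 3, 0]
pop() removes 0 → [1, 3, 2, 3]
append 4 → [1, 3, 2, 3, 4]
pop(2) removes 2 → [1, 3, 3, 4]
append lst[-1]+lst[-1] = 4+4 = 8 → [1, 3, 3, 4, 8]
append lst[-1]+lst[4] = 8+8 = 16 → [1, 3, 3, 4, 8, 16]
append lst[2]+lst[0] = 3+1 = 4 → [1, 3, 3, 4, 8, 16, 4]

[1, 3, 3, 4, 8, 16, 4]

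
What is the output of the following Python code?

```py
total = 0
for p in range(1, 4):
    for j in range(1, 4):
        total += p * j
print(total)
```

36

p=1,j=1: total = 0+1 = 1
p=1,j=2: total = 1+2 = 3
p=1,j=3: total = 3+3 = 6
p=2,j=1: total = 6+2 = 8
p=2,j=2: total = 8+4 = 12
p=2,j=3: total = 12+6 = 18
p=3,j=1: total = 18+3 = 21
p=3,j=2: total = 21+6 = 27
p=3,j=3: total = 27+9 = 36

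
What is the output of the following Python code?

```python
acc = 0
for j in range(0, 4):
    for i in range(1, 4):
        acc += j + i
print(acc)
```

j=0,i=1: acc = 0+1 = 1
j=0,i=2: acc = 1+2 = 3
j=0,i=3: acc = 3+3 = 6
j=1,i=1: acc = 6+2 = 8
j=1,i=2: acc = 8+3 = 11
j=1,i=3: acc = 11+4 = 15
j=2,i=1: acc = 15+3 = 18
j=2,i=2: acc = 18+4 = 22
j=2,i=3: acc = 22+5 = 27
j=3,i=1: acc = 27+4 = 31
j=3,i=2: acc = 31+5 = 36
j=3,i=3: acc = 36+6 = 42

42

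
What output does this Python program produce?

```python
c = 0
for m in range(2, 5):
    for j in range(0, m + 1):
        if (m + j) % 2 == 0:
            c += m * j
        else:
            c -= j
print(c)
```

33

m=2,j=0: even sum, c = 0+0 = 0
m=2,j=1: odd sum, c = 0-1 = -1
m=2,j=2: even sum, c = (-1)+4 = 3
m=3,j=0: odd sum, c = 3-0 = 3
m=3,j=1: even sum, c = 3+3 = 6
m=3,j=2: odd sum, c = 6-2 = 4
m=3,j=3: even sum, c = 4+9 = 13
m=4,j=0: even sum, c = 13+0 = 13
m=4,j=1: odd sum, c = 13-1 = 12
m=4,j=2: even sum, c = 12+8 = 20
m=4,j=3: odd sum, c = 20-3 = 17
m=4,j=4: even sum, c = 17+16 = 33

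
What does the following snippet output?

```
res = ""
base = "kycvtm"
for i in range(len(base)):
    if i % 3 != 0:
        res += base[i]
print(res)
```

i=0: skip
i=1: add 'y' → 'y'
i=2: add 'c' → 'yc'
i=3: skip
i=4: add 't' → 'yct'
i=5: add 'm' → 'yctm'

yctm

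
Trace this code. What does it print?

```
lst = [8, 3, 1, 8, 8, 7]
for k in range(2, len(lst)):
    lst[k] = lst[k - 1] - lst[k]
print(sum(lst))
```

-28

k=2: lst[2] = 3-1 = 2 → [8, 3, 2, 8, 8, 7]
k=3: lst[3] = 2-8 = -6 → [8, 3, 2, -6, 8, 7]
k=4: lst[4] = (-6)-8 = -14 → [8, 3, 2, -6, -14, 7]
k=5: lst[5] = (-14)-7 = -21 → [8, 3, 2, -6, -14, -21]
sum = -28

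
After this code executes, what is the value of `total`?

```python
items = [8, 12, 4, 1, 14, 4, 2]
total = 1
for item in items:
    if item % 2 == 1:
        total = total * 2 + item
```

3

item=8: not odd
item=12: not odd
item=4: not odd
item=1: odd, total = 1*2+1 = 3
item=14: not odd
item=4: not odd
item=2: not odd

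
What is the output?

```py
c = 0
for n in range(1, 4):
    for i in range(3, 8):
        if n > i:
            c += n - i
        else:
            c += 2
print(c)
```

30

n=1,i=3: not 1>3, c = 0+2 = 2
n=1,i=4: not 1>4, c = 2+2 = 4
n=1,i=5: not 1>5, c = 4+2 = 6
n=1,i=6: not 1>6, c = 6+2 = 8
n=1,i=7: not 1>7, c = 8+2 = 10
n=2,i=3: not 2>3, c = 10+2 = 12
n=2,i=4: not 2>4, c = 12+2 = 14
n=2,i=5: not 2>5, c = 14+2 = 16
n=2,i=6: not 2>6, c = 16+2 = 18
n=2,i=7: not 2>7, c = 18+2 = 20
n=3,i=3: not 3>3, c = 20+2 = 22
n=3,i=4: not 3>4, c = 22+2 = 24
n=3,i=5: not 3>5, c = 24+2 = 26
n=3,i=6: not 3>6, c = 26+2 = 28
n=3,i=7: not 3>7, c = 28+2 = 30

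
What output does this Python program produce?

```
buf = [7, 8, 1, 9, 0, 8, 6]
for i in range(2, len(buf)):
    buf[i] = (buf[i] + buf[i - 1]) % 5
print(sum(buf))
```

28

i=2: buf[2] = (1+8)%5 = 4 → [7, 8, 4, 9, 0, 8, 6]
i=3: buf[3] = (9+4)%5 = 3 → [7, 8, 4, 3, 0, 8, 6]
i=4: buf[4] = (0+3)%5 = 3 → [7, 8, 4, 3, 3, 8, 6]
i=5: buf[5] = (8+3)%5 = 1 → [7, 8, 4, 3, 3, 1, 6]
i=6: buf[6] = (6+1)%5 = 2 → [7, 8, 4, 3, 3, 1, 2]
sum = 28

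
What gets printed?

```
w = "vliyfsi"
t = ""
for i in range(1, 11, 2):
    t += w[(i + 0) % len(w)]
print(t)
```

i=1: add w[1]='l' → 'l'
i=3: add w[3]='y' → 'ly'
i=5: add w[5]='s' → 'lys'
i=7: add w[0]='v' → 'lysv'
i=9: add w[2]='i' → 'lysvi'

lysvi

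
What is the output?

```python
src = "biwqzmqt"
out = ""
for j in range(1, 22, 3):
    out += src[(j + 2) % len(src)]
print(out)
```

j=1: add src[3]='q' → 'q'
j=4: add src[6]='q' → 'qq'
j=7: add src[1]='i' → 'qqi'
j=10: add src[4]='z' → 'qqiz'
j=13: add src[7]='t' → 'qqizt'
j=16: add src[2]='w' → 'qqiztw'
j=19: add src[5]='m' → 'qqiztwm'

qqiztwm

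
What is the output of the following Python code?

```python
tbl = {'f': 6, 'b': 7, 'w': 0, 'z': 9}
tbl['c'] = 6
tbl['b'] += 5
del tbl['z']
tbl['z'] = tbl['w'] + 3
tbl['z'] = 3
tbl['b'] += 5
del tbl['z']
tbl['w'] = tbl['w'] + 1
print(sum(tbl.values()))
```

30

tbl['c'] = 6 → {'f': 6, 'b': 7, 'w': 0, 'z': 9, 'c': 6}
tbl['b'] = 7+5 = 12 → {'f': 6, 'b': 12, 'w': 0, 'z': 9, 'c': 6}
del 'z' → {'f': 6, 'b': 12, 'w': 0, 'c': 6}
tbl['z'] = tbl['w']+3 = 3 → {'f': 6, 'b': 12, 'w': 0, 'c': 6, 'z': 3}
tbl['z'] = 3 → {'f': 6, 'b': 12, 'w': 0, 'c': 6, 'z': 3}
tbl['b'] = 12+5 = 17 → {'f': 6, 'b': 17, 'w': 0, 'c': 6, 'z': 3}
del 'z' → {'f': 6, 'b': 17, 'w': 0, 'c': 6}
tbl['w'] = tbl['w']+1 = 1 → {'f': 6, 'b': 17, 'w': 1, 'c': 6}
sum of values = 30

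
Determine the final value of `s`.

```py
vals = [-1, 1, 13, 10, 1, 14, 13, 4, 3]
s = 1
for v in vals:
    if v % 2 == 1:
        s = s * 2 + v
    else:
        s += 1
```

v=-1: odd, s = 1*2+(-1) = 1
v=1: odd, s = 1*2+1 = 3
v=13: odd, s = 3*2+13 = 19
v=10: not odd, s = 19+1 = 20
v=1: odd, s = 20*2+1 = 41
v=14: not odd, s = 41+1 = 42
v=13: odd, s = 42*2+13 = 97
v=4: not odd, s = 97+1 = 98
v=3: odd, s = 98*2+3 = 199

199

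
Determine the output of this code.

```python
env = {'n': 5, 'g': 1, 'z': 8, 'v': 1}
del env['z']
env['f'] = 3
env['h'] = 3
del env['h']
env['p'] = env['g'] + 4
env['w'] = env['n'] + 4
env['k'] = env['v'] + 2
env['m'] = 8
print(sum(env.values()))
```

del 'z' → {'n': 5, 'g': 1, 'v': 1}
env['f'] = 3 → {'n': 5, 'g': 1, 'v': 1, 'f': 3}
env['h'] = 3 → {'n': 5, 'g': 1, 'v': 1, 'f': 3, 'h': 3}
del 'h' → {'n': 5, 'g': 1, 'v': 1, 'f': 3}
env['p'] = env['g']+4 = 5 → {'n': 5, 'g': 1, 'v': 1, 'f': 3, 'p': 5}
env['w'] = env['n']+4 = 9 → {'n': 5, 'g': 1, 'v': 1, 'f': 3, 'p': 5, 'w': 9}
env['k'] = env['v']+2 = 3 → {'n': 5, 'g': 1, 'v': 1, 'f': 3, 'p': 5, 'w': 9, 'k': 3}
env['m'] = 8 → {'n': 5, 'g': 1, 'v': 1, 'f': 3, 'p': 5, 'w': 9, 'k': 3, 'm': 8}
sum of values = 35

35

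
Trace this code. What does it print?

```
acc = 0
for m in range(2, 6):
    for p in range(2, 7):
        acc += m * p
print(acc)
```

280

m=2,p=2: acc = 0+4 = 4
m=2,p=3: acc = 4+6 = 10
m=2,p=4: acc = 10+8 = 18
m=2,p=5: acc = 18+10 = 28
m=2,p=6: acc = 28+12 = 40
m=3,p=2: acc = 40+6 = 46
m=3,p=3: acc = 46+9 = 55
m=3,p=4: acc = 55+12 = 67
m=3,p=5: acc = 67+15 = 82
m=3,p=6: acc = 82+18 = 100
m=4,p=2: acc = 100+8 = 108
m=4,p=3: acc = 108+12 = 120
m=4,p=4: acc = 120+16 = 136
m=4,p=5: acc = 136+20 = 156
m=4,p=6: acc = 156+24 = 180
m=5,p=2: acc = 180+10 = 190
m=5,p=3: acc = 190+15 = 205
m=5,p=4: acc = 205+20 = 225
m=5,p=5: acc = 225+25 = 250
m=5,p=6: acc = 250+30 = 280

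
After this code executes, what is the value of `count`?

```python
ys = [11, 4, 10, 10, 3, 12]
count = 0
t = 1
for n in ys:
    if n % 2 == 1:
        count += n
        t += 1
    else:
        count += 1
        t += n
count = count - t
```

n=11: odd, count = 0+11 = 11; t=2
n=4: not odd, count = 11+1 = 12; t=6
n=10: not odd, count = 12+1 = 13; t=16
n=10: not odd, count = 13+1 = 14; t=26
n=3: odd, count = 14+3 = 17; t=27
n=12: not odd, count = 17+1 = 18; t=39
count-t = 18-39 = -21

-21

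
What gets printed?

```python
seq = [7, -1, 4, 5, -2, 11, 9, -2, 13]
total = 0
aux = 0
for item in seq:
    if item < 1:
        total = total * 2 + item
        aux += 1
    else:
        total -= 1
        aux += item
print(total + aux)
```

21

item=7: not <1, total = 0-1 = -1; aux=7
item=-1: <1, total = (-1)*2+(-1) = -3; aux=8
item=4: not <1, total = (-3)-1 = -4; aux=12
item=5: not <1, total = (-4)-1 = -5; aux=17
item=-2: <1, total = (-5)*2+(-2) = -12; aux=18
item=11: not <1, total = (-12)-1 = -13; aux=29
item=9: not <1, total = (-13)-1 = -14; aux=38
item=-2: <1, total = (-14)*2+(-2) = -30; aux=39
item=13: not <1, total = (-30)-1 = -31; aux=52
total+aux = (-31)+52 = 21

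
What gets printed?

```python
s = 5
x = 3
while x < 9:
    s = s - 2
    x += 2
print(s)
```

x=3: s = 5-2 = 3
x=5: s = 3-2 = 1
x=7: s = 1-2 = -1

-1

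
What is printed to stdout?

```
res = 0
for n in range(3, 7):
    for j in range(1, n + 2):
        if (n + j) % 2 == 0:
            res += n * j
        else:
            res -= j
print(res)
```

n=3,j=1: even sum, res = 0+3 = 3
n=3,j=2: odd sum, res = 3-2 = 1
n=3,j=3: even sum, res = 1+9 = 10
n=3,j=4: odd sum, res = 10-4 = 6
n=4,j=1: odd sum, res = 6-1 = 5
n=4,j=2: even sum, res = 5+8 = 13
n=4,j=3: odd sum, res = 13-3 = 10
n=4,j=4: even sum, res = 10+16 = 26
n=4,j=5: odd sum, res = 26-5 = 21
n=5,j=1: even sum, res = 21+5 = 26
n=5,j=2: odd sum, res = 26-2 = 24
n=5,j=3: even sum, res = 24+15 = 39
n=5,j=4: odd sum, res = 39-4 = 35
n=5,j=5: even sum, res = 35+25 = 60
n=5,j=6: odd sum, res = 60-6 = 54
n=6,j=1: odd sum, res = 54-1 = 53
n=6,j=2: even sum, res = 53+12 = 65
n=6,j=3: odd sum, res = 65-3 = 62
n=6,j=4: even sum, res = 62+24 = 86
n=6,j=5: odd sum, res = 86-5 = 81
n=6,j=6: even sum, res = 81+36 = 117
n=6,j=7: odd sum, res = 117-7 = 110

110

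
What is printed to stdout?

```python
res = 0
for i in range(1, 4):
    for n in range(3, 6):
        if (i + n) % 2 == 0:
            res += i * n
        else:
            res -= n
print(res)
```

i=1,n=3: even sum, res = 0+3 = 3
i=1,n=4: odd sum, res = 3-4 = -1
i=1,n=5: even sum, res = (-1)+5 = 4
i=2,n=3: odd sum, res = 4-3 = 1
i=2,n=4: even sum, res = 1+8 = 9
i=2,n=5: odd sum, res = 9-5 = 4
i=3,n=3: even sum, res = 4+9 = 13
i=3,n=4: odd sum, res = 13-4 = 9
i=3,n=5: even sum, res = 9+15 = 24

24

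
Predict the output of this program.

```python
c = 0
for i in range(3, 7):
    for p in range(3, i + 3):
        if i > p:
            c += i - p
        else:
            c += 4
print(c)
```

58

i=3,p=3: not 3>3, c = 0+4 = 4
i=3,p=4: not 3>4, c = 4+4 = 8
i=3,p=5: not 3>5, c = 8+4 = 12
i=4,p=3: 4>3, c = 12+1 = 13
i=4,p=4: not 4>4, c = 13+4 = 17
i=4,p=5: not 4>5, c = 17+4 = 21
i=4,p=6: not 4>6, c = 21+4 = 25
i=5,p=3: 5>3, c = 25+2 = 27
i=5,p=4: 5>4, c = 27+1 = 28
i=5,p=5: not 5>5, c = 28+4 = 32
i=5,p=6: not 5>6, c = 32+4 = 36
i=5,p=7: not 5>7, c = 36+4 = 40
i=6,p=3: 6>3, c = 40+3 = 43
i=6,p=4: 6>4, c = 43+2 = 45
i=6,p=5: 6>5, c = 45+1 = 46
i=6,p=6: not 6>6, c = 46+4 = 50
i=6,p=7: not 6>7, c = 50+4 = 54
i=6,p=8: not 6>8, c = 54+4 = 58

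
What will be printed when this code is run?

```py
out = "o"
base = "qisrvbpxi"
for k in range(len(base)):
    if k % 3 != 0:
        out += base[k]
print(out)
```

k=0: skip
k=1: add 'i' → 'oi'
k=2: add 's' → 'ois'
k=3: skip
k=4: add 'v' → 'oisv'
k=5: add 'b' → 'oisvb'
k=6: skip
k=7: add 'x' → 'oisvbx'
k=8: add 'i' → 'oisvbxi'

oisvbxi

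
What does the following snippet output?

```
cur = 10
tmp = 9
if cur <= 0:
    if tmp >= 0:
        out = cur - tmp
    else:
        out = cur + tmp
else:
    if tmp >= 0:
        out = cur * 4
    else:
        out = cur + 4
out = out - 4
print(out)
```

36

cur=10, tmp=9
cur <= 0 is False; tmp >= 0 is True
→ out = cur * 4 = 40
out = 40-4 = 36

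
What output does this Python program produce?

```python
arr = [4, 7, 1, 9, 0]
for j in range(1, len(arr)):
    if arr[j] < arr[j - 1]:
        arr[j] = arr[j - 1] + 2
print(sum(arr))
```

40

j=1: 7>=4, unchanged → [4, 7, 1, 9, 0]
j=2: 1<7, arr[2] = 7+2 = 9 → [4, 7, 9, 9, 0]
j=3: 9>=9, unchanged → [4, 7, 9, 9, 0]
j=4: 0<9, arr[4] = 9+2 = 11 → [4, 7, 9, 9, 11]
sum = 40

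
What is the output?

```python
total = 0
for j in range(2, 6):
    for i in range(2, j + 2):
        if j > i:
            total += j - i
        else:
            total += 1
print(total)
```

j=2,i=2: not 2>2, total = 0+1 = 1
j=2,i=3: not 2>3, total = 1+1 = 2
j=3,i=2: 3>2, total = 2+1 = 3
j=3,i=3: not 3>3, total = 3+1 = 4
j=3,i=4: not 3>4, total = 4+1 = 5
j=4,i=2: 4>2, total = 5+2 = 7
j=4,i=3: 4>3, total = 7+1 = 8
j=4,i=4: not 4>4, total = 8+1 = 9
j=4,i=5: not 4>5, total = 9+1 = 10
j=5,i=2: 5>2, total = 10+3 = 13
j=5,i=3: 5>3, total = 13+2 = 15
j=5,i=4: 5>4, total = 15+1 = 16
j=5,i=5: not 5>5, total = 16+1 = 17
j=5,i=6: not 5>6, total = 17+1 = 18

18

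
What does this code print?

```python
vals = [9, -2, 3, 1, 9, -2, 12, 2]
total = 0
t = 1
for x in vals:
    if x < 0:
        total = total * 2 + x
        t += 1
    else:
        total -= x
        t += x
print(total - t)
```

-121

x=9: not <0, total = 0-9 = -9; t=10
x=-2: <0, total = (-9)*2+(-2) = -20; t=11
x=3: not <0, total = (-20)-3 = -23; t=14
x=1: not <0, total = (-23)-1 = -24; t=15
x=9: not <0, total = (-24)-9 = -33; t=24
x=-2: <0, total = (-33)*2+(-2) = -68; t=25
x=12: not <0, total = (-68)-12 = -80; t=37
x=2: not <0, total = (-80)-2 = -82; t=39
total-t = (-82)-39 = -121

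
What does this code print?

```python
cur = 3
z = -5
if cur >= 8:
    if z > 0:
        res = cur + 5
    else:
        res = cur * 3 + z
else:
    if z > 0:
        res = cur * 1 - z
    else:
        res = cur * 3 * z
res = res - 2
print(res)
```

-47

cur=3, z=-5
cur >= 8 is False; z > 0 is False
→ res = cur * 3 * z = -45
res = (-45)-2 = -47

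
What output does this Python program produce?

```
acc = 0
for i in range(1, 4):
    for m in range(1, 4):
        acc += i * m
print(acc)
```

36

i=1,m=1: acc = 0+1 = 1
i=1,m=2: acc = 1+2 = 3
i=1,m=3: acc = 3+3 = 6
i=2,m=1: acc = 6+2 = 8
i=2,m=2: acc = 8+4 = 12
i=2,m=3: acc = 12+6 = 18
i=3,m=1: acc = 18+3 = 21
i=3,m=2: acc = 21+6 = 27
i=3,m=3: acc = 27+9 = 36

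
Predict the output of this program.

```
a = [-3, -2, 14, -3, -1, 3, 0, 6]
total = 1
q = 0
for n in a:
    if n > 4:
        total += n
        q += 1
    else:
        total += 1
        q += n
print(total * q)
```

n=-3: not >4, total = 1+1 = 2; q=-3
n=-2: not >4, total = 2+1 = 3; q=-5
n=14: >4, total = 3+14 = 17; q=-4
n=-3: not >4, total = 17+1 = 18; q=-7
n=-1: not >4, total = 18+1 = 19; q=-8
n=3: not >4, total = 19+1 = 20; q=-5
n=0: not >4, total = 20+1 = 21; q=-5
n=6: >4, total = 21+6 = 27; q=-4
total*q = 27*(-4) = -108

-108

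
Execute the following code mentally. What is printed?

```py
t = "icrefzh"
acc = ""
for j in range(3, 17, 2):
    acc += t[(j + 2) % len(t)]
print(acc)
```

zirfhce

j=3: add t[5]='z' → 'z'
j=5: add t[0]='i' → 'zi'
j=7: add t[2]='r' → 'zir'
j=9: add t[4]='f' → 'zirf'
j=11: add t[6]='h' → 'zirfh'
j=13: add t[1]='c' → 'zirfhc'
j=15: add t[3]='e' → 'zirfhce'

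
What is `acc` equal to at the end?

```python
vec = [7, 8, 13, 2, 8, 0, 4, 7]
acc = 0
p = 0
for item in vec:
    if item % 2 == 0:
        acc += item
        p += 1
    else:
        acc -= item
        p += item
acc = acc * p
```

item=7: not even, acc = 0-7 = -7; p=7
item=8: even, acc = (-7)+8 = 1; p=8
item=13: not even, acc = 1-13 = -12; p=21
item=2: even, acc = (-12)+2 = -10; p=22
item=8: even, acc = (-10)+8 = -2; p=23
item=0: even, acc = (-2)+0 = -2; p=24
item=4: even, acc = (-2)+4 = 2; p=25
item=7: not even, acc = 2-7 = -5; p=32
acc*p = (-5)*32 = -160

-160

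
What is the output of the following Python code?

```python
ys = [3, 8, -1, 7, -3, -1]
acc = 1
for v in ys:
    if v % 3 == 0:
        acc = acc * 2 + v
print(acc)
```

v=3: %3==0, acc = 1*2+3 = 5
v=8: not %3==0
v=-1: not %3==0
v=7: not %3==0
v=-3: %3==0, acc = 5*2+(-3) = 7
v=-1: not %3==0

7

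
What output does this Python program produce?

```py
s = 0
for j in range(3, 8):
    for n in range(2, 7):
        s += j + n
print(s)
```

j=3,n=2: s = 0+5 = 5
j=3,n=3: s = 5+6 = 11
j=3,n=4: s = 11+7 = 18
j=3,n=5: s = 18+8 = 26
j=3,n=6: s = 26+9 = 35
j=4,n=2: s = 35+6 = 41
j=4,n=3: s = 41+7 = 48
j=4,n=4: s = 48+8 = 56
j=4,n=5: s = 56+9 = 65
j=4,n=6: s = 65+10 = 75
j=5,n=2: s = 75+7 = 82
j=5,n=3: s = 82+8 = 90
j=5,n=4: s = 90+9 = 99
j=5,n=5: s = 99+10 = 109
j=5,n=6: s = 109+11 = 120
j=6,n=2: s = 120+8 = 128
j=6,n=3: s = 128+9 = 137
j=6,n=4: s = 137+10 = 147
j=6,n=5: s = 147+11 = 158
j=6,n=6: s = 158+12 = 170
j=7,n=2: s = 170+9 = 179
j=7,n=3: s = 179+10 = 189
j=7,n=4: s = 189+11 = 200
j=7,n=5: s = 200+12 = 212
j=7,n=6: s = 212+13 = 225

225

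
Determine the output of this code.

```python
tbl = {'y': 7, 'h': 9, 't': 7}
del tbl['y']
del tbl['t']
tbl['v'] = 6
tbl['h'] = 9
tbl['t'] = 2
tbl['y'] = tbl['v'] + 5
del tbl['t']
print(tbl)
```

{'h': 9, 'v': 6, 'y': 11}

del 'y' → {'h': 9, 't': 7}
del 't' → {'h': 9}
tbl['v'] = 6 → {'h': 9, 'v': 6}
tbl['h'] = 9 → {'h': 9, 'v': 6}
tbl['t'] = 2 → {'h': 9, 'v': 6, 't': 2}
tbl['y'] = tbl['v']+5 = 11 → {'h': 9, 'v': 6, 't': 2, 'y': 11}
del 't' → {'h': 9, 'v': 6, 'y': 11}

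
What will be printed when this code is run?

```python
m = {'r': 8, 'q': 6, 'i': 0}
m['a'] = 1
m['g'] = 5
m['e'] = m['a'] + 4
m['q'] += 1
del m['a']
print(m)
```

m['a'] = 1 → {'r': 8, 'q': 6, 'i': 0, 'a': 1}
m['g'] = 5 → {'r': 8, 'q': 6, 'i': 0, 'a': 1, 'g': 5}
m['e'] = m['a']+4 = 5 → {'r': 8, 'q': 6, 'i': 0, 'a': 1, 'g': 5, 'e': 5}
m['q'] = 6+1 = 7 → {'r': 8, 'q': 7, 'i': 0, 'a': 1, 'g': 5, 'e': 5}
del 'a' → {'r': 8, 'q': 7, 'i': 0, 'g': 5, 'e': 5}

{'r': 8, 'q': 7, 'i': 0, 'g': 5, 'e': 5}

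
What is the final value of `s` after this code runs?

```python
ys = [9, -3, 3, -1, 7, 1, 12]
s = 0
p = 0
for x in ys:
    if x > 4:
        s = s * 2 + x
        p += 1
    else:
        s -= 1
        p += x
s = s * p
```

144

x=9: >4, s = 0*2+9 = 9; p=1
x=-3: not >4, s = 9-1 = 8; p=-2
x=3: not >4, s = 8-1 = 7; p=1
x=-1: not >4, s = 7-1 = 6; p=0
x=7: >4, s = 6*2+7 = 19; p=1
x=1: not >4, s = 19-1 = 18; p=2
x=12: >4, s = 18*2+12 = 48; p=3
s*p = 48*3 = 144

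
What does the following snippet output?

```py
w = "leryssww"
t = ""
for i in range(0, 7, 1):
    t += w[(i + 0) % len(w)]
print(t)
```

leryssw

i=0: add w[0]='l' → 'l'
i=1: add w[1]='e' → 'le'
i=2: add w[2]='r' → 'ler'
i=3: add w[3]='y' → 'lery'
i=4: add w[4]='s' → 'lerys'
i=5: add w[5]='s' → 'leryss'
i=6: add w[6]='w' → 'leryssw'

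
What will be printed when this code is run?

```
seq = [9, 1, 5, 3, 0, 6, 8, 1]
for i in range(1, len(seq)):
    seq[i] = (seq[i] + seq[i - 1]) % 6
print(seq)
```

i=1: seq[1] = (1+9)%6 = 4 → [9, 4, 5, 3, 0, 6, 8, 1]
i=2: seq[2] = (5+4)%6 = 3 → [9, 4, 3, 3, 0, 6, 8, 1]
i=3: seq[3] = (3+3)%6 = 0 → [9, 4, 3, 0, 0, 6, 8, 1]
i=4: seq[4] = (0+0)%6 = 0 → [9, 4, 3, 0, 0, 6, 8, 1]
i=5: seq[5] = (6+0)%6 = 0 → [9, 4, 3, 0, 0, 0, 8, 1]
i=6: seq[6] = (8+0)%6 = 2 → [9, 4, 3, 0, 0, 0, 2, 1]
i=7: seq[7] = (1+2)%6 = 3 → [9, 4, 3, 0, 0, 0, 2, 3]

[9, 4, 3, 0, 0, 0, 2, 3]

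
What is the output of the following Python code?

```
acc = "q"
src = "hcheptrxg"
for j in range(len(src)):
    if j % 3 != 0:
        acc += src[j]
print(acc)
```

qchptxg

j=0: skip
j=1: add 'c' → 'qc'
j=2: add 'h' → 'qch'
j=3: skip
j=4: add 'p' → 'qchp'
j=5: add 't' → 'qchpt'
j=6: skip
j=7: add 'x' → 'qchptx'
j=8: add 'g' → 'qchptxg'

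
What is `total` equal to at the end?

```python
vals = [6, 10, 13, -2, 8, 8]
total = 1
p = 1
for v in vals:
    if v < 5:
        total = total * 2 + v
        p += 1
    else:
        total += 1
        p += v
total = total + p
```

55

v=6: not <5, total = 1+1 = 2; p=7
v=10: not <5, total = 2+1 = 3; p=17
v=13: not <5, total = 3+1 = 4; p=30
v=-2: <5, total = 4*2+(-2) = 6; p=31
v=8: not <5, total = 6+1 = 7; p=39
v=8: not <5, total = 7+1 = 8; p=47
total+p = 8+47 = 55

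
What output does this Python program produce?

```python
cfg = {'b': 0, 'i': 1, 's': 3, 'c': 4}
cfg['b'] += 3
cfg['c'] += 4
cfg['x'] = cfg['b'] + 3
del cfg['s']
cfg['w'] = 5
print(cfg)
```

{'b': 3, 'i': 1, 'c': 8, 'x': 6, 'w': 5}

cfg['b'] = 0+3 = 3 → {'b': 3, 'i': 1, 's': 3, 'c': 4}
cfg['c'] = 4+4 = 8 → {'b': 3, 'i': 1, 's': 3, 'c': 8}
cfg['x'] = cfg['b']+3 = 6 → {'b': 3, 'i': 1, 's': 3, 'c': 8, 'x': 6}
del 's' → {'b': 3, 'i': 1, 'c': 8, 'x': 6}
cfg['w'] = 5 → {'b': 3, 'i': 1, 'c': 8, 'x': 6, 'w': 5}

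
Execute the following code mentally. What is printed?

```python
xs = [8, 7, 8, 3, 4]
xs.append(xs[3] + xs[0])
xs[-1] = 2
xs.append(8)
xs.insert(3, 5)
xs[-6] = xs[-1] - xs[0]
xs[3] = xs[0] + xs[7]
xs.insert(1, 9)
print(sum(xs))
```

57

append xs[3]+xs[0] = 3+8 = 11 → [8, 7, 8, 3, 4, 11]
xs[-1] = 2 → [8, 7, 8, 3, 4, 2]
append 8 → [8, 7, 8, 3, 4, 2, 8]
insert 5 at 3 → [8, 7, 8, 5, 3, 4, 2, 8]
xs[-6] = xs[-1]-xs[0] = 8-8 = 0 → [8, 7, 0, 5, 3, 4, 2, 8]
xs[3] = xs[0]+xs[7] = 8+8 = 16 → [8, 7, 0, 16, 3, 4, 2, 8]
insert 9 at 1 → [8, 9, 7, 0, 16, 3, 4, 2, 8]
sum = 57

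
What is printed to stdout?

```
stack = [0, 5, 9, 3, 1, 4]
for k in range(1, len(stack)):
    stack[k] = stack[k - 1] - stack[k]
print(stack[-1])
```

k=1: stack[1] = 0-5 = -5 → [0, -5, 9, 3, 1, 4]
k=2: stack[2] = (-5)-9 = -14 → [0, -5, -14, 3, 1, 4]
k=3: stack[3] = (-14)-3 = -17 → [0, -5, -14, -17, 1, 4]
k=4: stack[4] = (-17)-1 = -18 → [0, -5, -14, -17, -18, 4]
k=5: stack[5] = (-18)-4 = -22 → [0, -5, -14, -17, -18, -22]

-22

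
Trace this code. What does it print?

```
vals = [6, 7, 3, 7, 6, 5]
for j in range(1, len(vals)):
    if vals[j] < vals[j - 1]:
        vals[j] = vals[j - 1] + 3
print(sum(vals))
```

71

j=1: 7>=6, unchanged → [6, 7, 3, 7, 6, 5]
j=2: 3<7, vals[2] = 7+3 = 10 → [6, 7, 10, 7, 6, 5]
j=3: 7<10, vals[3] = 10+3 = 13 → [6, 7, 10, 13, 6, 5]
j=4: 6<13, vals[4] = 13+3 = 16 → [6, 7, 10, 13, 16, 5]
j=5: 5<16, vals[5] = 16+3 = 19 → [6, 7, 10, 13, 16, 19]
sum = 71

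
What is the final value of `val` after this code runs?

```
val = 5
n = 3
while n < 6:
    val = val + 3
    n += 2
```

11

n=3: val = 5+3 = 8
n=5: val = 8+3 = 11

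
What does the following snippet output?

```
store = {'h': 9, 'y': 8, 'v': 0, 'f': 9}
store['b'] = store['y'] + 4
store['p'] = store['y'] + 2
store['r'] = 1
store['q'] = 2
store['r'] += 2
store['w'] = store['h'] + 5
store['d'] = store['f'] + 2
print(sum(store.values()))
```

store['b'] = store['y']+4 = 12 → {'h': 9, 'y': 8, 'v': 0, 'f': 9, 'b': 12}
store['p'] = store['y']+2 = 10 → {'h': 9, 'y': 8, 'v': 0, 'f': 9, 'b': 12, 'p': 10}
store['r'] = 1 → {'h': 9, 'y': 8, 'v': 0, 'f': 9, 'b': 12, 'p': 10, 'r': 1}
store['q'] = 2 → {'h': 9, 'y': 8, 'v': 0, 'f': 9, 'b': 12, 'p': 10, 'r': 1, 'q': 2}
store['r'] = 1+2 = 3 → {'h': 9, 'y': 8, 'v': 0, 'f': 9, 'b': 12, 'p': 10, 'r': 3, 'q': 2}
store['w'] = store['h']+5 = 14 → {'h': 9, 'y': 8, 'v': 0, 'f': 9, 'b': 12, 'p': 10, 'r': 3, 'q': 2, 'w': 14}
store['d'] = store['f']+2 = 11 → {'h': 9, 'y': 8, 'v': 0, 'f': 9, 'b': 12, 'p': 10, 'r': 3, 'q': 2, 'w': 14, 'd': 11}
sum of values = 78

78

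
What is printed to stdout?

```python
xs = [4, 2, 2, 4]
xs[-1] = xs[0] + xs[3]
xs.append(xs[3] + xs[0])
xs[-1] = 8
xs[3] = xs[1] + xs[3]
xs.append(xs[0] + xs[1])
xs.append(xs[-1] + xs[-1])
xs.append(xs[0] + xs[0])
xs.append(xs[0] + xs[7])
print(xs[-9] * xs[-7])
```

8

xs[-1] = xs[0]+xs[3] = 4+4 = 8 → [4, 2, 2, 8]
append xs[3]+xs[0] = 8+4 = 12 → [4, 2, 2, 8, 12]
xs[-1] = 8 → [4, 2, 2, 8, 8]
xs[3] = xs[1]+xs[3] = 2+8 = 10 → [4, 2, 2, 10, 8]
append xs[0]+xs[1] = 4+2 = 6 → [4, 2, 2, 10, 8, 6]
append xs[-1]+xs[-1] = 6+6 = 12 → [4, 2, 2, 10, 8, 6, 12]
append xs[0]+xs[0] = 4+4 = 8 → [4, 2, 2, 10, 8, 6, 12, 8]
append xs[0]+xs[7] = 4+8 = 12 → [4, 2, 2, 10, 8, 6, 12, 8, 12]
xs[-9]*xs[-7] = 4*2 = 8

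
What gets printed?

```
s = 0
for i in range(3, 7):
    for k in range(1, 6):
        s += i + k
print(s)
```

i=3,k=1: s = 0+4 = 4
i=3,k=2: s = 4+5 = 9
i=3,k=3: s = 9+6 = 15
i=3,k=4: s = 15+7 = 22
i=3,k=5: s = 22+8 = 30
i=4,k=1: s = 30+5 = 35
i=4,k=2: s = 35+6 = 41
i=4,k=3: s = 41+7 = 48
i=4,k=4: s = 48+8 = 56
i=4,k=5: s = 56+9 = 65
i=5,k=1: s = 65+6 = 71
i=5,k=2: s = 71+7 = 78
i=5,k=3: s = 78+8 = 86
i=5,k=4: s = 86+9 = 95
i=5,k=5: s = 95+10 = 105
i=6,k=1: s = 105+7 = 112
i=6,k=2: s = 112+8 = 120
i=6,k=3: s = 120+9 = 129
i=6,k=4: s = 129+10 = 139
i=6,k=5: s = 139+11 = 150

150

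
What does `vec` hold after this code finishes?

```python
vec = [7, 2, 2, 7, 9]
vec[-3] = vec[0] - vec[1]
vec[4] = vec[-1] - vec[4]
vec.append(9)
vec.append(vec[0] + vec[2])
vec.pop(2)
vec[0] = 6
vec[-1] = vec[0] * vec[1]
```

vec[-3] = vec[0]-vec[1] = 7-2 = 5 → [7, 2, 5, 7, 9]
vec[4] = vec[-1]-vec[4] = 9-9 = 0 → [7, 2, 5, 7, 0]
append 9 → [7, 2, 5, 7, 0, 9]
append vec[0]+vec[2] = 7+5 = 12 → [7, 2, 5, 7, 0, 9, 12]
pop(2) removes 5 → [7, 2, 7, 0, 9, 12]
vec[0] = 6 → [6, 2, 7, 0, 9, 12]
vec[-1] = vec[0]*vec[1] = 6*2 = 12 → [6, 2, 7, 0, 9, 12]

[6, 2, 7, 0, 9, 12]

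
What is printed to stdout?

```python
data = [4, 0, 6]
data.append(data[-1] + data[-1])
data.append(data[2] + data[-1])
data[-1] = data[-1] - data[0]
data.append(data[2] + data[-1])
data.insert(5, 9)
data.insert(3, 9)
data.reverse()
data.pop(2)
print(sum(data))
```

60

append data[-1]+data[-1] = 6+6 = 12 → [4, 0, 6, 12]
append data[2]+data[-1] = 6+12 = 18 → [4, 0, 6, 12, 18]
data[-1] = data[-1]-data[0] = 18-4 = 14 → [4, 0, 6, 12, 14]
append data[2]+data[-1] = 6+14 = 20 → [4, 0, 6, 12, 14, 20]
insert 9 at 5 → [4, 0, 6, 12, 14, 9, 20]
insert 9 at 3 → [4, 0, 6, 9, 12, 14, 9, 20]
reverse → [20, 9, 14, 12, 9, 6, 0, 4]
pop(2) removes 14 → [20, 9, 12, 9, 6, 0, 4]
sum = 60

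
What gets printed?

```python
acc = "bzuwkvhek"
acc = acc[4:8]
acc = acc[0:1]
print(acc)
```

k

slice [4:8] → 'kvhe'
slice [0:1] → 'k'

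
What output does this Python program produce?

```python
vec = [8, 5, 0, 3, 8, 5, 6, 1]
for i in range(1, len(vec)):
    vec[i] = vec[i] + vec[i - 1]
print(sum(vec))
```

i=1: vec[1] = 5+8 = 13 → [8, 13, 0, 3, 8, 5, 6, 1]
i=2: vec[2] = 0+13 = 13 → [8, 13, 13, 3, 8, 5, 6, 1]
i=3: vec[3] = 3+13 = 16 → [8, 13, 13, 16, 8, 5, 6, 1]
i=4: vec[4] = 8+16 = 24 → [8, 13, 13, 16, 24, 5, 6, 1]
i=5: vec[5] = 5+24 = 29 → [8, 13, 13, 16, 24, 29, 6, 1]
i=6: vec[6] = 6+29 = 35 → [8, 13, 13, 16, 24, 29, 35, 1]
i=7: vec[7] = 1+35 = 36 → [8, 13, 13, 16, 24, 29, 35, 36]
sum = 174

174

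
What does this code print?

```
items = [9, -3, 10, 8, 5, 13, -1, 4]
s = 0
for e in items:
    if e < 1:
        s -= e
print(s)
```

e=9: not <1
e=-3: <1, s = 0-(-3) = 3
e=10: not <1
e=8: not <1
e=5: not <1
e=13: not <1
e=-1: <1, s = 3-(-1) = 4
e=4: not <1

4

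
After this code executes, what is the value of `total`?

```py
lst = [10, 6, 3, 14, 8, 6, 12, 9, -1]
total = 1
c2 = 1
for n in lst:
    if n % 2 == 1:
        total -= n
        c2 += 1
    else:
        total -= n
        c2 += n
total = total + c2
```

-6

n=10: not odd, total = 1-10 = -9; c2=11
n=6: not odd, total = (-9)-6 = -15; c2=17
n=3: odd, total = (-15)-3 = -18; c2=18
n=14: not odd, total = (-18)-14 = -32; c2=32
n=8: not odd, total = (-32)-8 = -40; c2=40
n=6: not odd, total = (-40)-6 = -46; c2=46
n=12: not odd, total = (-46)-12 = -58; c2=58
n=9: odd, total = (-58)-9 = -67; c2=59
n=-1: odd, total = (-67)-(-1) = -66; c2=60
total+c2 = (-66)+60 = -6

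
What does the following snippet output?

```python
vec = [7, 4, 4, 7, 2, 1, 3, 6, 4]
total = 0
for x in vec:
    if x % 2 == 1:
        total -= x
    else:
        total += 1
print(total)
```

-13

x=7: odd, total = 0-7 = -7
x=4: not odd, total = (-7)+1 = -6
x=4: not odd, total = (-6)+1 = -5
x=7: odd, total = (-5)-7 = -12
x=2: not odd, total = (-12)+1 = -11
x=1: odd, total = (-11)-1 = -12
x=3: odd, total = (-12)-3 = -15
x=6: not odd, total = (-15)+1 = -14
x=4: not odd, total = (-14)+1 = -13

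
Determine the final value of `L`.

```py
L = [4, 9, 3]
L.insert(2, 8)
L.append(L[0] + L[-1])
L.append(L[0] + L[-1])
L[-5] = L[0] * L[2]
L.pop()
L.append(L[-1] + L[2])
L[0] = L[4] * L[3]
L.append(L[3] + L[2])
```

[21, 32, 8, 3, 7, 15, 11]

insert 8 at 2 → [4, 9, 8, 3]
append L[0]+L[-1] = 4+3 = 7 → [4, 9, 8, 3, 7]
append L[0]+L[-1] = 4+7 = 11 → [4, 9, 8, 3, 7, 11]
L[-5] = L[0]*L[2] = 4*8 = 32 → [4, 32, 8, 3, 7, 11]
pop() removes 11 → [4, 32, 8, 3, 7]
append L[-1]+L[2] = 7+8 = 15 → [4, 32, 8, 3, 7, 15]
L[0] = L[4]*L[3] = 7*3 = 21 → [21, 32, 8, 3, 7, 15]
append L[3]+L[2] = 3+8 = 11 → [21, 32, 8, 3, 7, 15, 11]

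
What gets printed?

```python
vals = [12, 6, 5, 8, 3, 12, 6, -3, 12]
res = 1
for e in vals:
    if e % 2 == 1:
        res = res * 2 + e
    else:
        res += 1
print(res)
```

e=12: not odd, res = 1+1 = 2
e=6: not odd, res = 2+1 = 3
e=5: odd, res = 3*2+5 = 11
e=8: not odd, res = 11+1 = 12
e=3: odd, res = 12*2+3 = 27
e=12: not odd, res = 27+1 = 28
e=6: not odd, res = 28+1 = 29
e=-3: odd, res = 29*2+(-3) = 55
e=12: not odd, res = 55+1 = 56

56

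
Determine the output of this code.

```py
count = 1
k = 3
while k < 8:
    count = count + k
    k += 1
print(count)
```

k=3: count = 1+3 = 4
k=4: count = 4+4 = 8
k=5: count = 8+5 = 13
k=6: count = 13+6 = 19
k=7: count = 19+7 = 26

26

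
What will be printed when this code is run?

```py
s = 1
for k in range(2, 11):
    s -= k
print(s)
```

k=2: s = 1-2 = -1
k=3: s = (-1)-3 = -4
k=4: s = (-4)-4 = -8
k=5: s = (-8)-5 = -13
k=6: s = (-13)-6 = -19
k=7: s = (-19)-7 = -26
k=8: s = (-26)-8 = -34
k=9: s = (-34)-9 = -43
k=10: s = (-43)-10 = -53

-53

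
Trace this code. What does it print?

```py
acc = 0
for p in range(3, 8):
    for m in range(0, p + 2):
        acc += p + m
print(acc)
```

p=3,m=0: acc = 0+3 = 3
p=3,m=1: acc = 3+4 = 7
p=3,m=2: acc = 7+5 = 12
p=3,m=3: acc = 12+6 = 18
p=3,m=4: acc = 18+7 = 25
p=4,m=0: acc = 25+4 = 29
p=4,m=1: acc = 29+5 = 34
p=4,m=2: acc = 34+6 = 40
p=4,m=3: acc = 40+7 = 47
p=4,m=4: acc = 47+8 = 55
p=4,m=5: acc = 55+9 = 64
p=5,m=0: acc = 64+5 = 69
p=5,m=1: acc = 69+6 = 75
p=5,m=2: acc = 75+7 = 82
p=5,m=3: acc = 82+8 = 90
p=5,m=4: acc = 90+9 = 99
p=5,m=5: acc = 99+10 = 109
p=5,m=6: acc = 109+11 = 120
p=6,m=0: acc = 120+6 = 126
p=6,m=1: acc = 126+7 = 133
p=6,m=2: acc = 133+8 = 141
p=6,m=3: acc = 141+9 = 150
p=6,m=4: acc = 150+10 = 160
p=6,m=5: acc = 160+11 = 171
p=6,m=6: acc = 171+12 = 183
p=6,m=7: acc = 183+13 = 196
p=7,m=0: acc = 196+7 = 203
p=7,m=1: acc = 203+8 = 211
p=7,m=2: acc = 211+9 = 220
p=7,m=3: acc = 220+10 = 230
p=7,m=4: acc = 230+11 = 241
p=7,m=5: acc = 241+12 = 253
p=7,m=6: acc = 253+13 = 266
p=7,m=7: acc = 266+14 = 280
p=7,m=8: acc = 280+15 = 295

295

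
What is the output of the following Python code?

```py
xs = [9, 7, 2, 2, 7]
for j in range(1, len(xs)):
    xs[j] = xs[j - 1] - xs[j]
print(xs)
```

j=1: xs[1] = 9-7 = 2 → [9, 2, 2, 2, 7]
j=2: xs[2] = 2-2 = 0 → [9, 2, 0, 2, 7]
j=3: xs[3] = 0-2 = -2 → [9, 2, 0, -2, 7]
j=4: xs[4] = (-2)-7 = -9 → [9, 2, 0, -2, -9]

[9, 2, 0, -2, -9]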